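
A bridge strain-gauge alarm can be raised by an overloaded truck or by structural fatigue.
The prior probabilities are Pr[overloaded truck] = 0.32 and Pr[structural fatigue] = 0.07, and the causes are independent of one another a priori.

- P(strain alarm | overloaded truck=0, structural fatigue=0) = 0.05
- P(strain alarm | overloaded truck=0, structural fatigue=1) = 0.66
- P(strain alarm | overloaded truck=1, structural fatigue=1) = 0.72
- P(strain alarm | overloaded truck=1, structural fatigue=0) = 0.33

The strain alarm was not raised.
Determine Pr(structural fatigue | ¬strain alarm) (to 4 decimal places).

Weight on structural fatigue=true, given the evidence: 0.016184 + 0.006272 = 0.022456
Denominator P(¬strain alarm): 0.95*0.68*0.93 + 0.34*0.68*0.07 + 0.67*0.32*0.93 + 0.28*0.32*0.07 = 0.822628
P(structural fatigue | ¬strain alarm) = 0.022456/0.822628 ≈ 0.0273

Pr(structural fatigue | ¬strain alarm) ≈ 0.0273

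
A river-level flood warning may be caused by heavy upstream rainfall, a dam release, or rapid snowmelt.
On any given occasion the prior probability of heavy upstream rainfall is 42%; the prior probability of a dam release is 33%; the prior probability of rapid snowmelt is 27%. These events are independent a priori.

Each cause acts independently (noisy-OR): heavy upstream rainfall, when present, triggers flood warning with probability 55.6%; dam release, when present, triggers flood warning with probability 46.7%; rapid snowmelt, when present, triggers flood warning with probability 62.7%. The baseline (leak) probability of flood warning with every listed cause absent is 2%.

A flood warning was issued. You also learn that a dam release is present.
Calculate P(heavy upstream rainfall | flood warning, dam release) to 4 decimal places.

P(heavy upstream rainfall | flood warning, dam release) ≈ 0.5081

Under noisy-OR, P(flood warning | causes) = 1 − (1−0.02)·∏(1−qᵢ) over the active causes.
Sum P(flood warning|·) weighted by the priors over the 4 (heavy upstream rainfall, rapid snowmelt) configurations:
  P(flood warning | dam release) = 0.47766·0.58·0.73 + 0.805167·0.58·0.27 + 0.768081·0.42·0.73 + 0.913494·0.42·0.27
        = 0.202241 + 0.126089 + 0.235494 + 0.103590 = 0.667414
Configurations with heavy upstream rainfall contribute 0.339084, so
  P(heavy upstream rainfall | flood warning, dam release) = 0.339084 / 0.667414 ≈ 0.5081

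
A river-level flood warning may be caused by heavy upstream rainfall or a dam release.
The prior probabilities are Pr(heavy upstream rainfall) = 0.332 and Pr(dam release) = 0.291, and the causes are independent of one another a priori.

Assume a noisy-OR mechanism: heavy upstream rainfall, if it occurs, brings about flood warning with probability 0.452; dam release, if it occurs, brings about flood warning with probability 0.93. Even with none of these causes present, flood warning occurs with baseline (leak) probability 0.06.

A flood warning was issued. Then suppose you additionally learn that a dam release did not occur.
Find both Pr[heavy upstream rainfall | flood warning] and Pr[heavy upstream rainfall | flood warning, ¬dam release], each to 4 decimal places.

Under noisy-OR, P(flood warning | causes) = 1 − (1−0.06)·∏(1−qᵢ) over the active causes.
Numerator (weight on configurations with heavy upstream rainfall): 0.114135 + 0.093128 = 0.207263
Denominator P(flood warning): 0.06·0.668·0.709 + 0.9342·0.668·0.291 + 0.48488·0.332·0.709 + 0.963942·0.332·0.291 = 0.417277
P(heavy upstream rainfall | flood warning) = 0.207263/0.417277 ≈ 0.4967

Now condition on the additional information:
Weight on heavy upstream rainfall=true, given the evidence: 0.48488×0.332 = 0.160980
The normalizing constant is 0.06×0.668 + 0.48488×0.332 = 0.201060
P(heavy upstream rainfall | flood warning, ¬dam release) = 0.160980/0.201060 ≈ 0.8007
Ruling out dam release raises the posterior on heavy upstream rainfall — the flip side of explaining away.

Pr[heavy upstream rainfall | flood warning] ≈ 0.4967; Pr[heavy upstream rainfall | flood warning, ¬dam release] ≈ 0.8007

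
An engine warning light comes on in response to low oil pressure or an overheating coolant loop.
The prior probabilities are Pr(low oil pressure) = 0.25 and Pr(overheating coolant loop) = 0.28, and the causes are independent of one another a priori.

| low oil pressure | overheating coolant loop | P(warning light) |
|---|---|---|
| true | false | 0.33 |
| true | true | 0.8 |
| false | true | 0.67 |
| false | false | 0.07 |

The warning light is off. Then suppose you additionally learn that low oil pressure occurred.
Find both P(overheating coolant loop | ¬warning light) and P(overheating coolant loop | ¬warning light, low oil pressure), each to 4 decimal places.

P(¬warning light) = 0.93*0.75*0.72 + 0.33*0.75*0.28 + 0.67*0.25*0.72 + 0.2*0.25*0.28 = 0.502200 + 0.069300 + 0.120600 + 0.014000 = 0.706100
Of this, 0.083300 comes from 0.069300 + 0.014000 (the overheating coolant loop=true cases).
Hence the posterior is 0.083300/0.706100 ≈ 0.1180.

With the extra evidence:
For the numerator, keep only overheating coolant loop=true terms: 0.2*0.28 = 0.056000
The normalizing constant is 0.67*0.72 + 0.2*0.28 = 0.538400
P(overheating coolant loop | ¬warning light, low oil pressure) = 0.056000/0.538400 ≈ 0.1040

P(overheating coolant loop | ¬warning light) ≈ 0.1180; P(overheating coolant loop | ¬warning light, low oil pressure) ≈ 0.1040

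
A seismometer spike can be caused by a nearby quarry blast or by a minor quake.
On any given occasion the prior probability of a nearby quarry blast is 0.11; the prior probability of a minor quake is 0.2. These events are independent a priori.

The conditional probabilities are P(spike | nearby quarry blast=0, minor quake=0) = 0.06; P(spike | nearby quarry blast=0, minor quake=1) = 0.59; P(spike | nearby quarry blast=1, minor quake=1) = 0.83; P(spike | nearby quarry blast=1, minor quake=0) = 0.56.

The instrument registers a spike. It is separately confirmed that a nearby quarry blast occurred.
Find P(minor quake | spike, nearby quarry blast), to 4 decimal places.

P(minor quake | spike, nearby quarry blast) ≈ 0.2704

Sum P(spike|·) weighted by the priors over both values of minor quake:
  P(spike | nearby quarry blast) = 0.56*0.8 + 0.83*0.2
        = 0.448000 + 0.166000 = 0.614000
The terms with minor quake present sum to 0.166000, so
  P(minor quake | spike, nearby quarry blast) = 0.166000 / 0.614000 ≈ 0.2704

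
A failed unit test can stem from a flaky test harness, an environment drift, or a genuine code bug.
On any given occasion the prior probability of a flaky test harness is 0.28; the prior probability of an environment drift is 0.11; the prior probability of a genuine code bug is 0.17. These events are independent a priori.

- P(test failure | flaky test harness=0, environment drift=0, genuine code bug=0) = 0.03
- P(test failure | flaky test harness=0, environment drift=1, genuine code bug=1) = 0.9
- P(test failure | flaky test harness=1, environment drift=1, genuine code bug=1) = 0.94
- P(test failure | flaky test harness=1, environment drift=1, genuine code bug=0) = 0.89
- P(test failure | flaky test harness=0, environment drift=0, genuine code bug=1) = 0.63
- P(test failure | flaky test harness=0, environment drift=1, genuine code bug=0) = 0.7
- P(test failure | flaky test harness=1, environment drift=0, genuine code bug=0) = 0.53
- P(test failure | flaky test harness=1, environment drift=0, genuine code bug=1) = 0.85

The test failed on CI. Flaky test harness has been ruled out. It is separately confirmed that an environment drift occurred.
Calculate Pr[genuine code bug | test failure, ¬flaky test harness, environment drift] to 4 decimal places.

P(test failure | ¬flaky test harness, environment drift) = 0.7*0.83 + 0.9*0.17 = 0.581000 + 0.153000 = 0.734000
Restricting to configurations with genuine code bug present: 0.9*0.17 = 0.153000.
Hence the posterior is 0.153000/0.734000 ≈ 0.2084.

Pr[genuine code bug | test failure, ¬flaky test harness, environment drift] ≈ 0.2084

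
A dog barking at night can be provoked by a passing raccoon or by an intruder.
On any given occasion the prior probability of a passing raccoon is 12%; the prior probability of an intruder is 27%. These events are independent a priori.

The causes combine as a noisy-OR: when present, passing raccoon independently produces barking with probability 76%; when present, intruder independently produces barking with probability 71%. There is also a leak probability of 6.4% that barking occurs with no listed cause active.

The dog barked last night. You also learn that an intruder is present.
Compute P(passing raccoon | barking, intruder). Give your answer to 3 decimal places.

Under noisy-OR, P(barking | causes) = 1 − (1−0.064)·∏(1−qᵢ) over the active causes.
Weight on passing raccoon=true, given the evidence: 0.934854*0.12 = 0.112182
Normalizer over all consistent configurations: 0.72856*0.88 + 0.934854*0.12 = 0.753315
Posterior = 0.112182 / 0.753315 ≈ 0.149

P(passing raccoon | barking, intruder) ≈ 0.149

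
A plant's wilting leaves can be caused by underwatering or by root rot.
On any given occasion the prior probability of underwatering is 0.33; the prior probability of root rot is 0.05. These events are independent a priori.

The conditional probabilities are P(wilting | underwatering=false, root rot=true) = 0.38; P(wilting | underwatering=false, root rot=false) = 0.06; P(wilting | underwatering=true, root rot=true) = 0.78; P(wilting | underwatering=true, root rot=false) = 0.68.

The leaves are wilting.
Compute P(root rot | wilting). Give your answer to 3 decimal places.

P(root rot | wilting) ≈ 0.092

By total probability over the 4 (underwatering, root rot) configurations:
  P(wilting) = 0.06×0.67×0.95 + 0.38×0.67×0.05 + 0.68×0.33×0.95 + 0.78×0.33×0.05
        = 0.038190 + 0.012730 + 0.213180 + 0.012870 = 0.276970
Configurations with root rot contribute 0.025600, so
  P(root rot | wilting) = 0.025600 / 0.276970 ≈ 0.092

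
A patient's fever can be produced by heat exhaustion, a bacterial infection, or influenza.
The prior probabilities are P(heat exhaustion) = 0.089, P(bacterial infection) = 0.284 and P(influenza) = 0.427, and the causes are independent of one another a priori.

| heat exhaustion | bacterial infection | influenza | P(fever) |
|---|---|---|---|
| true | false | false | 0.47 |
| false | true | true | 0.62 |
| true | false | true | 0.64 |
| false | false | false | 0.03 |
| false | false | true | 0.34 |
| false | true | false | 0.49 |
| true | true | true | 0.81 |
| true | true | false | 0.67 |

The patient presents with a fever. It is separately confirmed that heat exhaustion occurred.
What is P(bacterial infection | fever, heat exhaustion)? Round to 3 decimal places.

Sum P(fever|·) weighted by the priors over the 4 (bacterial infection, influenza) configurations:
  P(fever | heat exhaustion) = 0.47·0.716·0.573 + 0.64·0.716·0.427 + 0.67·0.284·0.573 + 0.81·0.284·0.427
        = 0.192826 + 0.195668 + 0.109030 + 0.098227 = 0.595751
Keeping only the bacterial infection-present terms gives 0.207257, so
  P(bacterial infection | fever, heat exhaustion) = 0.207257 / 0.595751 ≈ 0.348

P(bacterial infection | fever, heat exhaustion) ≈ 0.348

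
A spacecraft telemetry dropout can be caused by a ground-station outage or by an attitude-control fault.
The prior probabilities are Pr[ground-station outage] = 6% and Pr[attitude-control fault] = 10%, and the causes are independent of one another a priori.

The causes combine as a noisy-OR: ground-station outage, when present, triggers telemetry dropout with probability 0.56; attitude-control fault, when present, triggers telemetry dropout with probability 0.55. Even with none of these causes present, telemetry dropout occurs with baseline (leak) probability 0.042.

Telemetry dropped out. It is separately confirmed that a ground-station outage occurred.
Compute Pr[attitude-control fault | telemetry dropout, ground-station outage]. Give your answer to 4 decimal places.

Pr[attitude-control fault | telemetry dropout, ground-station outage] ≈ 0.1347

Under noisy-OR, P(telemetry dropout | causes) = 1 − (1−0.042)·∏(1−qᵢ) over the active causes.
For the numerator, keep only attitude-control fault=true terms: 0.810316·0.1 = 0.081032
Normalizer over all consistent configurations: 0.57848·0.9 + 0.810316·0.1 = 0.601664
P(attitude-control fault | telemetry dropout, ground-station outage) = 0.081032/0.601664 ≈ 0.1347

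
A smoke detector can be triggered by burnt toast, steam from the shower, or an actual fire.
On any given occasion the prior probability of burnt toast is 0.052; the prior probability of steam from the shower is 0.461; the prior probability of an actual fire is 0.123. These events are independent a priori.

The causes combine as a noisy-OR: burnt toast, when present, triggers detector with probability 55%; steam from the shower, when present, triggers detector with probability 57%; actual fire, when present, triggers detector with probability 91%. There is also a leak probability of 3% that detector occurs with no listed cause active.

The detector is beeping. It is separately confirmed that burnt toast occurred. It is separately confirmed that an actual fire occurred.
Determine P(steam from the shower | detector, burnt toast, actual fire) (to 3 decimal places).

P(steam from the shower | detector, burnt toast, actual fire) ≈ 0.467

Under noisy-OR, P(detector | causes) = 1 − (1−0.03)·∏(1−qᵢ) over the active causes.
Sum P(detector|·) weighted by the priors over both values of steam from the shower:
  P(detector | burnt toast, actual fire) = 0.960715*0.539 + 0.983107*0.461
        = 0.517825 + 0.453212 = 0.971037
Keeping only the steam from the shower-present terms gives 0.453212, so
  P(steam from the shower | detector, burnt toast, actual fire) = 0.453212 / 0.971037 ≈ 0.467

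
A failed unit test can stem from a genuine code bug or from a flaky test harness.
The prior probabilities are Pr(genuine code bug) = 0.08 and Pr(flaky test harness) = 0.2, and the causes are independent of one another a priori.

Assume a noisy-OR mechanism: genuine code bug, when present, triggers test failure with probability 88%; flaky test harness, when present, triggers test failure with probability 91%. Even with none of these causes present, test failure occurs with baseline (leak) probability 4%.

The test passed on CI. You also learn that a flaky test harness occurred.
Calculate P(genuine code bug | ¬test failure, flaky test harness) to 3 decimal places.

P(genuine code bug | ¬test failure, flaky test harness) ≈ 0.010

Under noisy-OR, P(test failure | causes) = 1 − (1−0.04)·∏(1−qᵢ) over the active causes.
By total probability over both values of genuine code bug:
  P(¬test failure | flaky test harness) = 0.0864*0.92 + 0.010368*0.08
        = 0.079488 + 0.000829 = 0.080317
Keeping only the genuine code bug-present terms gives 0.000829, so
  P(genuine code bug | ¬test failure, flaky test harness) = 0.000829 / 0.080317 ≈ 0.010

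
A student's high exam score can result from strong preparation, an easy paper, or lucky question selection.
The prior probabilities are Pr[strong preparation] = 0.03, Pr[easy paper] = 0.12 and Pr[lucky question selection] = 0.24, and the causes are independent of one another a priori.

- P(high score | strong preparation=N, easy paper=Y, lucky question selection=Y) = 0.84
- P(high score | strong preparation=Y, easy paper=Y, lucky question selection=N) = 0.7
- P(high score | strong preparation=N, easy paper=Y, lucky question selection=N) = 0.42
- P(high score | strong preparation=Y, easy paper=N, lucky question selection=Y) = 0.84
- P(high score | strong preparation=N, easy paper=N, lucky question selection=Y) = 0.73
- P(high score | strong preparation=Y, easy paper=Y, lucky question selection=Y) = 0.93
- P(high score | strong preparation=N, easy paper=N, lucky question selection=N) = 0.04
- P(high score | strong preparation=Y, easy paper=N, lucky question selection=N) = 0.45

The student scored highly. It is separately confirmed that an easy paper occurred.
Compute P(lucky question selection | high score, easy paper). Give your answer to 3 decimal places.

P(lucky question selection | high score, easy paper) ≈ 0.383

P(high score | easy paper) = 0.42*0.97*0.76 + 0.84*0.97*0.24 + 0.7*0.03*0.76 + 0.93*0.03*0.24 = 0.309624 + 0.195552 + 0.015960 + 0.006696 = 0.527832
Of this, 0.202248 comes from 0.195552 + 0.006696 (the lucky question selection=true cases).
Hence the posterior is 0.202248/0.527832 ≈ 0.383.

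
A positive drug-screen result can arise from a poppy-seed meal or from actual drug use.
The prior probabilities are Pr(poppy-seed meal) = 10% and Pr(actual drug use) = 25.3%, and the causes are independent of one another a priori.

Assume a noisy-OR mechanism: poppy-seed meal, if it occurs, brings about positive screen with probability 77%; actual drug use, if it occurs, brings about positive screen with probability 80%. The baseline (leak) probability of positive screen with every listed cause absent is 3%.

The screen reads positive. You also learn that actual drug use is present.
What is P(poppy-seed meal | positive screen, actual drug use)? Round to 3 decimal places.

P(poppy-seed meal | positive screen, actual drug use) ≈ 0.116

Under noisy-OR, P(positive screen | causes) = 1 − (1−0.03)·∏(1−qᵢ) over the active causes.
Enumerate both values of poppy-seed meal and weight by the priors:
  P(positive screen | actual drug use) = 0.806·0.9 + 0.95538·0.1
        = 0.725400 + 0.095538 = 0.820938
The terms with poppy-seed meal present sum to 0.095538, so
  P(poppy-seed meal | positive screen, actual drug use) = 0.095538 / 0.820938 ≈ 0.116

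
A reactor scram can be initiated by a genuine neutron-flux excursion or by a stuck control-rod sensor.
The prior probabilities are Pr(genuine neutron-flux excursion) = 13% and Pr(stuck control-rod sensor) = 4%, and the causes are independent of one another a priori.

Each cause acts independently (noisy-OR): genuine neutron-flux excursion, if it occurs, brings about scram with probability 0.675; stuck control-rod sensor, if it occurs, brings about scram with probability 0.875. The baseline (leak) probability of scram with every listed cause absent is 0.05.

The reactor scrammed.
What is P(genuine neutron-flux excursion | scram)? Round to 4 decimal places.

Under noisy-OR, P(scram | causes) = 1 − (1−0.05)·∏(1−qᵢ) over the active causes.
Weight on genuine neutron-flux excursion=true, given the evidence: 0.086268 + 0.004999 = 0.091267
Normalizer over all consistent configurations: 0.05×0.87×0.96 + 0.88125×0.87×0.04 + 0.69125×0.13×0.96 + 0.961406×0.13×0.04 = 0.163695
Posterior = 0.091267 / 0.163695 ≈ 0.5575

P(genuine neutron-flux excursion | scram) ≈ 0.5575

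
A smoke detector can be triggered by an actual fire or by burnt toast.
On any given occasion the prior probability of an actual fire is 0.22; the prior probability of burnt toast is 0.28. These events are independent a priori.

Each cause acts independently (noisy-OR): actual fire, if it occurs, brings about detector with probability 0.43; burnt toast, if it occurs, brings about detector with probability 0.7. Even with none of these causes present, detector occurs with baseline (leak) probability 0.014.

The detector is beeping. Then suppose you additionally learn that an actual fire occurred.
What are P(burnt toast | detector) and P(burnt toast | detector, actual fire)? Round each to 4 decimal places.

Under noisy-OR, P(detector | causes) = 1 − (1−0.014)·∏(1−qᵢ) over the active causes.
Sum P(detector|·) weighted by the priors over the 4 (actual fire, burnt toast) configurations:
  P(detector) = 0.014·0.78·0.72 + 0.7042·0.78·0.28 + 0.43798·0.22·0.72 + 0.831394·0.22·0.28
        = 0.007862 + 0.153797 + 0.069376 + 0.051214 = 0.282249
Keeping only the burnt toast-present terms gives 0.205011, so
  P(burnt toast | detector) = 0.205011 / 0.282249 ≈ 0.7263

Now also conditioning on actual fire=true:
P(detector | actual fire) = 0.43798*0.72 + 0.831394*0.28 = 0.315346 + 0.232790 = 0.548136
The burnt toast-present share is 0.831394*0.28 = 0.232790.
Hence the posterior is 0.232790/0.548136 ≈ 0.4247.
The drop from 0.7263 to 0.4247 is the explaining-away (discounting) effect.

P(burnt toast | detector) ≈ 0.7263; P(burnt toast | detector, actual fire) ≈ 0.4247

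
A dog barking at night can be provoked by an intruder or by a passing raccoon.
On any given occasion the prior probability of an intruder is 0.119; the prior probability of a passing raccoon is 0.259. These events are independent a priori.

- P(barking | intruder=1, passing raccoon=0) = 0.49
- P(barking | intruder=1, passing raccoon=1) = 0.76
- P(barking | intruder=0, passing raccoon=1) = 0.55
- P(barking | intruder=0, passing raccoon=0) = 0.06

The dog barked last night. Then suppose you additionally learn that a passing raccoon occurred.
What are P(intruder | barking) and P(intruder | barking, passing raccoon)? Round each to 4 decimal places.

For the numerator, keep only intruder=true terms: 0.043208 + 0.023424 = 0.066632
Denominator P(barking): 0.06×0.881×0.741 + 0.55×0.881×0.259 + 0.49×0.119×0.741 + 0.76×0.119×0.259 = 0.231299
P(intruder | barking) = 0.066632/0.231299 ≈ 0.2881

Now also conditioning on passing raccoon=true:
Weight on intruder=true, given the evidence: 0.76*0.119 = 0.090440
The normalizing constant is 0.55*0.881 + 0.76*0.119 = 0.574990
P(intruder | barking, passing raccoon) = 0.090440/0.574990 ≈ 0.1573
This is intercausal reasoning (explaining away): once passing raccoon accounts for the barking, intruder becomes less likely.

P(intruder | barking) ≈ 0.2881; P(intruder | barking, passing raccoon) ≈ 0.1573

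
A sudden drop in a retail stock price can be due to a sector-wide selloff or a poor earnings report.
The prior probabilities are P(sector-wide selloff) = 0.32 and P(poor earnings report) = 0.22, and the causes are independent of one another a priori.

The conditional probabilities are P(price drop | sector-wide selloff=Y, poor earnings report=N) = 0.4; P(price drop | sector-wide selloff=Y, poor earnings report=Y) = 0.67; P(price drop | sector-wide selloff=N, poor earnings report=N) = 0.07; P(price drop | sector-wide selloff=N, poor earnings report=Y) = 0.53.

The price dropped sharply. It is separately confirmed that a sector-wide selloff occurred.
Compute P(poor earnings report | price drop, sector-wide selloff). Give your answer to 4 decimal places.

P(poor earnings report | price drop, sector-wide selloff) ≈ 0.3209

Numerator (weight on configurations with poor earnings report): 0.67*0.22 = 0.147400
Normalizer over all consistent configurations: 0.4*0.78 + 0.67*0.22 = 0.459400
Posterior = 0.147400 / 0.459400 ≈ 0.3209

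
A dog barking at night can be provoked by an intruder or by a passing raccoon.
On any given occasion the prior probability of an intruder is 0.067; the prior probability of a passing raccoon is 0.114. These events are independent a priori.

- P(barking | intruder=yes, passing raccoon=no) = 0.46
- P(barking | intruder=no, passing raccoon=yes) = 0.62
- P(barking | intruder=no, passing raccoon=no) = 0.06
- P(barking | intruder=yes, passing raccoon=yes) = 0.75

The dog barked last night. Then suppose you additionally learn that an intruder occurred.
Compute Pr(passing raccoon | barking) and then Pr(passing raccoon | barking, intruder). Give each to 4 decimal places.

By total probability over the 4 (intruder, passing raccoon) configurations:
  P(barking) = 0.06*0.933*0.886 + 0.62*0.933*0.114 + 0.46*0.067*0.886 + 0.75*0.067*0.114
        = 0.049598 + 0.065944 + 0.027307 + 0.005729 = 0.148578
The terms with passing raccoon present sum to 0.071673, so
  P(passing raccoon | barking) = 0.071673 / 0.148578 ≈ 0.4824

Now also conditioning on intruder=true:
By total probability over both values of passing raccoon:
  P(barking | intruder) = 0.46×0.886 + 0.75×0.114
        = 0.407560 + 0.085500 = 0.493060
Keeping only the passing raccoon-present terms gives 0.085500, so
  P(passing raccoon | barking, intruder) = 0.085500 / 0.493060 ≈ 0.1734

Pr(passing raccoon | barking) ≈ 0.4824; Pr(passing raccoon | barking, intruder) ≈ 0.1734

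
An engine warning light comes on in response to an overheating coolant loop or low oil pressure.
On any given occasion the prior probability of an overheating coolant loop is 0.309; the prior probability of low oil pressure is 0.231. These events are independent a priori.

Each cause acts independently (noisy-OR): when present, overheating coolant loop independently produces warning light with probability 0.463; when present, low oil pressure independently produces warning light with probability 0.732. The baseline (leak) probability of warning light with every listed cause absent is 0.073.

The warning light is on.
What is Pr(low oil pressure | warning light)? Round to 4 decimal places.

Under noisy-OR, P(warning light | causes) = 1 − (1−0.073)·∏(1−qᵢ) over the active causes.
By total probability over the 4 (overheating coolant loop, low oil pressure) configurations:
  P(warning light) = 0.073*0.691*0.769 + 0.751564*0.691*0.231 + 0.502201*0.309*0.769 + 0.86659*0.309*0.231
        = 0.038791 + 0.119965 + 0.119334 + 0.061856 = 0.339946
The terms with low oil pressure present sum to 0.181821, so
  P(low oil pressure | warning light) = 0.181821 / 0.339946 ≈ 0.5349

Pr(low oil pressure | warning light) ≈ 0.5349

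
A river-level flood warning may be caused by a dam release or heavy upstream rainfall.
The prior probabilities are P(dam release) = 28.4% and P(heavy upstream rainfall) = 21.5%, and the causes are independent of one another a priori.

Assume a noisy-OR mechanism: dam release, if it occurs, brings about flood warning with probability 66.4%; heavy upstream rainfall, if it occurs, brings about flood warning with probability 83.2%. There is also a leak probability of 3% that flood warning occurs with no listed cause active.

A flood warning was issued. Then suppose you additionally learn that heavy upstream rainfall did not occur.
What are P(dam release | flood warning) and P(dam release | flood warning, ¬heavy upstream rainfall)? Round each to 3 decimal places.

P(dam release | flood warning) ≈ 0.588; P(dam release | flood warning, ¬heavy upstream rainfall) ≈ 0.899

Under noisy-OR, P(flood warning | causes) = 1 − (1−0.03)·∏(1−qᵢ) over the active causes.
Enumerate the 4 (dam release, heavy upstream rainfall) configurations and weight by the priors:
  P(flood warning) = 0.03×0.716×0.785 + 0.83704×0.716×0.215 + 0.67408×0.284×0.785 + 0.945245×0.284×0.215
        = 0.016862 + 0.128854 + 0.150279 + 0.057717 = 0.353712
The terms with dam release present sum to 0.207996, so
  P(dam release | flood warning) = 0.207996 / 0.353712 ≈ 0.588

With the extra evidence:
P(flood warning | ¬heavy upstream rainfall) = 0.03*0.716 + 0.67408*0.284 = 0.021480 + 0.191439 = 0.212919
Of this, 0.191439 comes from 0.67408*0.284 (the dam release=true cases).
So P(dam release | flood warning, ¬heavy upstream rainfall) = 0.191439/0.212919 ≈ 0.899.
With heavy upstream rainfall excluded, dam release must carry more of the explanatory weight for the flood warning.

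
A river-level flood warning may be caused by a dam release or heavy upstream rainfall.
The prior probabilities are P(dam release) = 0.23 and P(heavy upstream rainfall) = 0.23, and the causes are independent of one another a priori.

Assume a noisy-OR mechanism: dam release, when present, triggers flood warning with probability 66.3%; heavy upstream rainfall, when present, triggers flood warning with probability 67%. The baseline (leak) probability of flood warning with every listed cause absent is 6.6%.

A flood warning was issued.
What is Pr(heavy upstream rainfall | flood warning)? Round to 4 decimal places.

Under noisy-OR, P(flood warning | causes) = 1 − (1−0.066)·∏(1−qᵢ) over the active causes.
For the numerator, keep only heavy upstream rainfall=true terms: 0.122514 + 0.047405 = 0.169919
Normalizer over all consistent configurations: 0.066·0.77·0.77 + 0.69178·0.77·0.23 + 0.685242·0.23·0.77 + 0.89613·0.23·0.23 = 0.330406
P(heavy upstream rainfall | flood warning) = 0.169919/0.330406 ≈ 0.5143

Pr(heavy upstream rainfall | flood warning) ≈ 0.5143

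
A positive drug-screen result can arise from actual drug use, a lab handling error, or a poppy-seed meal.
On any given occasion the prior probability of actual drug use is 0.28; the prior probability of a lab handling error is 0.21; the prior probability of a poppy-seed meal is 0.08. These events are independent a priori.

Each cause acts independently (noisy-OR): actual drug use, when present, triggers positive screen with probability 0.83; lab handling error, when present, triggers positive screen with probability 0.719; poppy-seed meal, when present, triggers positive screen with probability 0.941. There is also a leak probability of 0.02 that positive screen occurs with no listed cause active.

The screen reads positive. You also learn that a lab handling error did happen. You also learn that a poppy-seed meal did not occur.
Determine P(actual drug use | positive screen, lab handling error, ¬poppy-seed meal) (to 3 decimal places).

Under noisy-OR, P(positive screen | causes) = 1 − (1−0.02)·∏(1−qᵢ) over the active causes.
Enumerate both values of actual drug use and weight by the priors:
  P(positive screen | lab handling error, ¬poppy-seed meal) = 0.72462*0.72 + 0.953185*0.28
        = 0.521726 + 0.266892 = 0.788618
The terms with actual drug use present sum to 0.266892, so
  P(actual drug use | positive screen, lab handling error, ¬poppy-seed meal) = 0.266892 / 0.788618 ≈ 0.338

P(actual drug use | positive screen, lab handling error, ¬poppy-seed meal) ≈ 0.338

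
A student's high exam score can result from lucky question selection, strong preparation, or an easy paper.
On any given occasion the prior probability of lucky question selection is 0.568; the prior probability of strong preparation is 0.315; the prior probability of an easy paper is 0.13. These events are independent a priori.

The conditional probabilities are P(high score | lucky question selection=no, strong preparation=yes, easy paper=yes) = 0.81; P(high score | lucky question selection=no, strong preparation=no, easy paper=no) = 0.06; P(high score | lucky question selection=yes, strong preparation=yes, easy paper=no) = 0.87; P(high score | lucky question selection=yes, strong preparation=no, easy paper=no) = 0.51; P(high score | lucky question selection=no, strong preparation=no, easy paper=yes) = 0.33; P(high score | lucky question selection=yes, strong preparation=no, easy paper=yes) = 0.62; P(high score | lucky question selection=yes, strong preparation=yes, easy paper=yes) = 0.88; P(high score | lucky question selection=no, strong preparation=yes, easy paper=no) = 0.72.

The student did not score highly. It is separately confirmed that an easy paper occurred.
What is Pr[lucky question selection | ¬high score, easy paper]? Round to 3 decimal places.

Enumerate the 4 (lucky question selection, strong preparation) configurations and weight by the priors:
  P(¬high score | easy paper) = 0.67×0.432×0.685 + 0.19×0.432×0.315 + 0.38×0.568×0.685 + 0.12×0.568×0.315
        = 0.198266 + 0.025855 + 0.147850 + 0.021470 = 0.393441
The terms with lucky question selection present sum to 0.169320, so
  P(lucky question selection | ¬high score, easy paper) = 0.169320 / 0.393441 ≈ 0.430

Pr[lucky question selection | ¬high score, easy paper] ≈ 0.430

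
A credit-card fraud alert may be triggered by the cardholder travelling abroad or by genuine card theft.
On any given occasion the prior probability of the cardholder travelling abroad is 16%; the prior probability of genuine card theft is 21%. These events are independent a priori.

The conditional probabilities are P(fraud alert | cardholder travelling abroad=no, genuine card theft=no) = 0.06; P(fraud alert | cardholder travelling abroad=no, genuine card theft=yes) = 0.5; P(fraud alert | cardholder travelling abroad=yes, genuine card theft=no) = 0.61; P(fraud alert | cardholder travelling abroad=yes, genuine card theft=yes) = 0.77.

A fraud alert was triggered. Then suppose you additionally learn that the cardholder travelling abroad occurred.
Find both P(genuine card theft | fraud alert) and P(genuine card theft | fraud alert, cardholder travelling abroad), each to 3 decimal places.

P(fraud alert) = 0.06·0.84·0.79 + 0.5·0.84·0.21 + 0.61·0.16·0.79 + 0.77·0.16·0.21 = 0.039816 + 0.088200 + 0.077104 + 0.025872 = 0.230992
Restricting to configurations with genuine card theft present: 0.088200 + 0.025872 = 0.114072.
Hence the posterior is 0.114072/0.230992 ≈ 0.494.

With the extra evidence:
For the numerator, keep only genuine card theft=true terms: 0.77×0.21 = 0.161700
Denominator P(fraud alert | cardholder travelling abroad): 0.61×0.79 + 0.77×0.21 = 0.643600
P(genuine card theft | fraud alert, cardholder travelling abroad) = 0.161700/0.643600 ≈ 0.251
— cardholder travelling abroad explains away the evidence for genuine card theft.

P(genuine card theft | fraud alert) ≈ 0.494; P(genuine card theft | fraud alert, cardholder travelling abroad) ≈ 0.251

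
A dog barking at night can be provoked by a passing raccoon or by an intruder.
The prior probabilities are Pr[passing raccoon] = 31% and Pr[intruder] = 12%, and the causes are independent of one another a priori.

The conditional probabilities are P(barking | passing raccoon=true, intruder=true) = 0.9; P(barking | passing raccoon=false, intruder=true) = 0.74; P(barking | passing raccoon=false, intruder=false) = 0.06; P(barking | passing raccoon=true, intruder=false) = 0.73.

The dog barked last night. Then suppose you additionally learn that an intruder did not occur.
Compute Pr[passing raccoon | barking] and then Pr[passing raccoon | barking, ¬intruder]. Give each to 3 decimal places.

By total probability over the 4 (passing raccoon, intruder) configurations:
  P(barking) = 0.06×0.69×0.88 + 0.74×0.69×0.12 + 0.73×0.31×0.88 + 0.9×0.31×0.12
        = 0.036432 + 0.061272 + 0.199144 + 0.033480 = 0.330328
Configurations with passing raccoon contribute 0.232624, so
  P(passing raccoon | barking) = 0.232624 / 0.330328 ≈ 0.704

With the extra evidence:
By total probability over both values of passing raccoon:
  P(barking | ¬intruder) = 0.06·0.69 + 0.73·0.31
        = 0.041400 + 0.226300 = 0.267700
The terms with passing raccoon present sum to 0.226300, so
  P(passing raccoon | barking, ¬intruder) = 0.226300 / 0.267700 ≈ 0.845
With intruder excluded, passing raccoon must carry more of the explanatory weight for the barking.

Pr[passing raccoon | barking] ≈ 0.704; Pr[passing raccoon | barking, ¬intruder] ≈ 0.845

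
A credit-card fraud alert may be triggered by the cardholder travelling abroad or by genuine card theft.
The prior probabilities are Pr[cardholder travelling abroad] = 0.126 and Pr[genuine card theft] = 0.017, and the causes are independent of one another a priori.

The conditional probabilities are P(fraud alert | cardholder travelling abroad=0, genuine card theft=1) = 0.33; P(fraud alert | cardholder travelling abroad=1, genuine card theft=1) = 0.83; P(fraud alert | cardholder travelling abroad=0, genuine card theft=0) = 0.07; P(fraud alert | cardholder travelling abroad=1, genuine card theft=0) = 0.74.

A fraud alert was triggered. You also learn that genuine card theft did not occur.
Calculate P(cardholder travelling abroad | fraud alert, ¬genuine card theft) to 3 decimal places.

P(cardholder travelling abroad | fraud alert, ¬genuine card theft) ≈ 0.604

P(fraud alert | ¬genuine card theft) = 0.07×0.874 + 0.74×0.126 = 0.061180 + 0.093240 = 0.154420
Of this, 0.093240 comes from 0.74×0.126 (the cardholder travelling abroad=true cases).
Hence the posterior is 0.093240/0.154420 ≈ 0.604.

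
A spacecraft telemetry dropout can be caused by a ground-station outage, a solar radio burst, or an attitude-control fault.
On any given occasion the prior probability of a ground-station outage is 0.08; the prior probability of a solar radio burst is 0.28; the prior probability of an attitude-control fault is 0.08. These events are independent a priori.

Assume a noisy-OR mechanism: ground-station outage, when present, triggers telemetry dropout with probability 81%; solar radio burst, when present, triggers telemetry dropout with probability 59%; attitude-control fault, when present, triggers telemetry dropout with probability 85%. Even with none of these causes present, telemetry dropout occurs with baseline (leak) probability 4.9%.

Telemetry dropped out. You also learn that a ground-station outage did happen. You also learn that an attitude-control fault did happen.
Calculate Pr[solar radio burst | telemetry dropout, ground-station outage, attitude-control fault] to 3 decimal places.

Pr[solar radio burst | telemetry dropout, ground-station outage, attitude-control fault] ≈ 0.283

Under noisy-OR, P(telemetry dropout | causes) = 1 − (1−0.049)·∏(1−qᵢ) over the active causes.
By total probability over both values of solar radio burst:
  P(telemetry dropout | ground-station outage, attitude-control fault) = 0.972897*0.72 + 0.988888*0.28
        = 0.700486 + 0.276889 = 0.977375
Configurations with solar radio burst contribute 0.276889, so
  P(solar radio burst | telemetry dropout, ground-station outage, attitude-control fault) = 0.276889 / 0.977375 ≈ 0.283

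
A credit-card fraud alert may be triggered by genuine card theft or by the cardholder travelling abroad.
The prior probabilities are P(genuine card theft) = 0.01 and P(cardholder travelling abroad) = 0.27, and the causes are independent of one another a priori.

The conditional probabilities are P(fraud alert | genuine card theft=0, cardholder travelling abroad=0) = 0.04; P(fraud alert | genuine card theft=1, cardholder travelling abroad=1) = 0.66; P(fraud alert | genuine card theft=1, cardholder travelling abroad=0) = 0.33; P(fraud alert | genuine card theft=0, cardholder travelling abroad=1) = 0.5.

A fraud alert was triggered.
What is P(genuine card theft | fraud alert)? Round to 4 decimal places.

Numerator (weight on configurations with genuine card theft): 0.002409 + 0.001782 = 0.004191
The normalizing constant is 0.04×0.99×0.73 + 0.5×0.99×0.27 + 0.33×0.01×0.73 + 0.66×0.01×0.27 = 0.166749
P(genuine card theft | fraud alert) = 0.004191/0.166749 ≈ 0.0251

P(genuine card theft | fraud alert) ≈ 0.0251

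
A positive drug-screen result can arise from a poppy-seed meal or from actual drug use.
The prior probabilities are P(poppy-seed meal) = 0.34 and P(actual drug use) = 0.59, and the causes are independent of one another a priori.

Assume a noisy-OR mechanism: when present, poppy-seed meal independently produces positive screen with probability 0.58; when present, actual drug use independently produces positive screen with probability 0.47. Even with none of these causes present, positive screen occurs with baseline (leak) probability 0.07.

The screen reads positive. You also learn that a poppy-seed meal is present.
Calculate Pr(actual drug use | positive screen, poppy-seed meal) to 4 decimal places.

Pr(actual drug use | positive screen, poppy-seed meal) ≈ 0.6519

Under noisy-OR, P(positive screen | causes) = 1 − (1−0.07)·∏(1−qᵢ) over the active causes.
Weight on actual drug use=true, given the evidence: 0.792982·0.59 = 0.467859
Normalizer over all consistent configurations: 0.6094·0.41 + 0.792982·0.59 = 0.717713
P(actual drug use | positive screen, poppy-seed meal) = 0.467859/0.717713 ≈ 0.6519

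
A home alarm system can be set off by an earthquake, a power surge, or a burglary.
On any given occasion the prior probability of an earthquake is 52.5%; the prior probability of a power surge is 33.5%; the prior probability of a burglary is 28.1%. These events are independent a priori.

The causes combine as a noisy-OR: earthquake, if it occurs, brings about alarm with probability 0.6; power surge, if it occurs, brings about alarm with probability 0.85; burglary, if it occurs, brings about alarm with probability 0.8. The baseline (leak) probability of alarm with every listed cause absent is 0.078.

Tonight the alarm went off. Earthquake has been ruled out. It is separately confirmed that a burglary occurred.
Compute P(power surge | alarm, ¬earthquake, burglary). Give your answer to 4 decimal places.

Under noisy-OR, P(alarm | causes) = 1 − (1−0.078)·∏(1−qᵢ) over the active causes.
P(alarm | ¬earthquake, burglary) = 0.8156·0.665 + 0.97234·0.335 = 0.542374 + 0.325734 = 0.868108
Of this, 0.325734 comes from 0.97234·0.335 (the power surge=true cases).
P(power surge | alarm, ¬earthquake, burglary) = 0.325734 / 0.868108 ≈ 0.3752

P(power surge | alarm, ¬earthquake, burglary) ≈ 0.3752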